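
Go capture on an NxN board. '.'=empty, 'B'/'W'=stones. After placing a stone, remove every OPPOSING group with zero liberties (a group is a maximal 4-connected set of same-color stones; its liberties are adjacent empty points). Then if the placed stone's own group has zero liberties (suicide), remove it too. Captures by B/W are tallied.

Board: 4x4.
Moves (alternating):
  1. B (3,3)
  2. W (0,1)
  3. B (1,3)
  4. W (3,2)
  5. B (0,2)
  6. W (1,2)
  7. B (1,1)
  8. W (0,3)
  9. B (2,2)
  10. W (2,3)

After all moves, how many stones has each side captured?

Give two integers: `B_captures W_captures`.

Move 1: B@(3,3) -> caps B=0 W=0
Move 2: W@(0,1) -> caps B=0 W=0
Move 3: B@(1,3) -> caps B=0 W=0
Move 4: W@(3,2) -> caps B=0 W=0
Move 5: B@(0,2) -> caps B=0 W=0
Move 6: W@(1,2) -> caps B=0 W=0
Move 7: B@(1,1) -> caps B=0 W=0
Move 8: W@(0,3) -> caps B=0 W=1
Move 9: B@(2,2) -> caps B=0 W=1
Move 10: W@(2,3) -> caps B=0 W=3

Answer: 0 3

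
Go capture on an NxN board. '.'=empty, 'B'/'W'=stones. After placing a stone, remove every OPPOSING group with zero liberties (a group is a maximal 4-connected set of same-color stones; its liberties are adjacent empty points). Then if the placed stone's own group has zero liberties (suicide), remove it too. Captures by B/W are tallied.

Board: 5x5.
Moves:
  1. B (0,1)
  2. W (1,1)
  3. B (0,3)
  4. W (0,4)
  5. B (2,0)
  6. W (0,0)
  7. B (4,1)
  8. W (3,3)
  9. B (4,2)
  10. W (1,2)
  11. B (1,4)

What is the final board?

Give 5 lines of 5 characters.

Move 1: B@(0,1) -> caps B=0 W=0
Move 2: W@(1,1) -> caps B=0 W=0
Move 3: B@(0,3) -> caps B=0 W=0
Move 4: W@(0,4) -> caps B=0 W=0
Move 5: B@(2,0) -> caps B=0 W=0
Move 6: W@(0,0) -> caps B=0 W=0
Move 7: B@(4,1) -> caps B=0 W=0
Move 8: W@(3,3) -> caps B=0 W=0
Move 9: B@(4,2) -> caps B=0 W=0
Move 10: W@(1,2) -> caps B=0 W=0
Move 11: B@(1,4) -> caps B=1 W=0

Answer: WB.B.
.WW.B
B....
...W.
.BB..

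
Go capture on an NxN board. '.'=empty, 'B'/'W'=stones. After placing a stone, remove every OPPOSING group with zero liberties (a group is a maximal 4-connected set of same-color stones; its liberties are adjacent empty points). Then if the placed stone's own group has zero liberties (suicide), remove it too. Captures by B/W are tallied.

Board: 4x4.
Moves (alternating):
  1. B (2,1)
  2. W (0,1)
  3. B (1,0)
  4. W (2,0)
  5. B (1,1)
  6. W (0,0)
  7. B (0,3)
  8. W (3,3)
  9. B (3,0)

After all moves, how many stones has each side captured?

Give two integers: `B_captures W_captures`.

Answer: 1 0

Derivation:
Move 1: B@(2,1) -> caps B=0 W=0
Move 2: W@(0,1) -> caps B=0 W=0
Move 3: B@(1,0) -> caps B=0 W=0
Move 4: W@(2,0) -> caps B=0 W=0
Move 5: B@(1,1) -> caps B=0 W=0
Move 6: W@(0,0) -> caps B=0 W=0
Move 7: B@(0,3) -> caps B=0 W=0
Move 8: W@(3,3) -> caps B=0 W=0
Move 9: B@(3,0) -> caps B=1 W=0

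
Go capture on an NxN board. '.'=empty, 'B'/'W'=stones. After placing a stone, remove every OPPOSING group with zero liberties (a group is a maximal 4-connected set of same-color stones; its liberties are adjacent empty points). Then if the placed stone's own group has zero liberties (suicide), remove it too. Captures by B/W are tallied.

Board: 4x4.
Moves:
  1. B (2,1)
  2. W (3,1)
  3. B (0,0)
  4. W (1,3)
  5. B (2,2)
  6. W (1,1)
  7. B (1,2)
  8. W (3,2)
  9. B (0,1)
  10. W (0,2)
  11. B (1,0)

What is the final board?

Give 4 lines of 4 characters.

Move 1: B@(2,1) -> caps B=0 W=0
Move 2: W@(3,1) -> caps B=0 W=0
Move 3: B@(0,0) -> caps B=0 W=0
Move 4: W@(1,3) -> caps B=0 W=0
Move 5: B@(2,2) -> caps B=0 W=0
Move 6: W@(1,1) -> caps B=0 W=0
Move 7: B@(1,2) -> caps B=0 W=0
Move 8: W@(3,2) -> caps B=0 W=0
Move 9: B@(0,1) -> caps B=0 W=0
Move 10: W@(0,2) -> caps B=0 W=0
Move 11: B@(1,0) -> caps B=1 W=0

Answer: BBW.
B.BW
.BB.
.WW.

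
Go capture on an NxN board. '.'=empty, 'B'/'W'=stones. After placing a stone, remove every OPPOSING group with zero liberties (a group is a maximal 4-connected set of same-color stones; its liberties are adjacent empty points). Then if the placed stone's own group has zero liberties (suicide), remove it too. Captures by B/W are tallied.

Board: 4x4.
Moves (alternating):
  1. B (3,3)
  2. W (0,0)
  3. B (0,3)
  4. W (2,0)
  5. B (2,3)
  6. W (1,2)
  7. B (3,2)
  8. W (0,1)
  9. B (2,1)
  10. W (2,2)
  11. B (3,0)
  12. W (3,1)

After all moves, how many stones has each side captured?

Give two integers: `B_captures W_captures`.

Move 1: B@(3,3) -> caps B=0 W=0
Move 2: W@(0,0) -> caps B=0 W=0
Move 3: B@(0,3) -> caps B=0 W=0
Move 4: W@(2,0) -> caps B=0 W=0
Move 5: B@(2,3) -> caps B=0 W=0
Move 6: W@(1,2) -> caps B=0 W=0
Move 7: B@(3,2) -> caps B=0 W=0
Move 8: W@(0,1) -> caps B=0 W=0
Move 9: B@(2,1) -> caps B=0 W=0
Move 10: W@(2,2) -> caps B=0 W=0
Move 11: B@(3,0) -> caps B=0 W=0
Move 12: W@(3,1) -> caps B=0 W=1

Answer: 0 1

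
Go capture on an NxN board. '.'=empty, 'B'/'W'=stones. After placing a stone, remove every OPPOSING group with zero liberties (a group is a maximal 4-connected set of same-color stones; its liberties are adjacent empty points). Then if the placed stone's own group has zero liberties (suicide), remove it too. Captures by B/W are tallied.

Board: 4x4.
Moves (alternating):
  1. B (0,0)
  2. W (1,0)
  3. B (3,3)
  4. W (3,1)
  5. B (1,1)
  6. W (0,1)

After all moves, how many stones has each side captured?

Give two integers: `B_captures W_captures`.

Answer: 0 1

Derivation:
Move 1: B@(0,0) -> caps B=0 W=0
Move 2: W@(1,0) -> caps B=0 W=0
Move 3: B@(3,3) -> caps B=0 W=0
Move 4: W@(3,1) -> caps B=0 W=0
Move 5: B@(1,1) -> caps B=0 W=0
Move 6: W@(0,1) -> caps B=0 W=1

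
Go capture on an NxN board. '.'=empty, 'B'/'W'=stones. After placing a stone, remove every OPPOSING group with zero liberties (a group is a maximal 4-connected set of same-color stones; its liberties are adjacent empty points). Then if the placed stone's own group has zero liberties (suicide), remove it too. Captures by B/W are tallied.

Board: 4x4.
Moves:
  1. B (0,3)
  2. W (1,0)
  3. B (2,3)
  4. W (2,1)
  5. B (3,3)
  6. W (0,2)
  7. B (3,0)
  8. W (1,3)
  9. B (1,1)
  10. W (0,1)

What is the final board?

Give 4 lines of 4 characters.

Answer: .WW.
WB.W
.W.B
B..B

Derivation:
Move 1: B@(0,3) -> caps B=0 W=0
Move 2: W@(1,0) -> caps B=0 W=0
Move 3: B@(2,3) -> caps B=0 W=0
Move 4: W@(2,1) -> caps B=0 W=0
Move 5: B@(3,3) -> caps B=0 W=0
Move 6: W@(0,2) -> caps B=0 W=0
Move 7: B@(3,0) -> caps B=0 W=0
Move 8: W@(1,3) -> caps B=0 W=1
Move 9: B@(1,1) -> caps B=0 W=1
Move 10: W@(0,1) -> caps B=0 W=1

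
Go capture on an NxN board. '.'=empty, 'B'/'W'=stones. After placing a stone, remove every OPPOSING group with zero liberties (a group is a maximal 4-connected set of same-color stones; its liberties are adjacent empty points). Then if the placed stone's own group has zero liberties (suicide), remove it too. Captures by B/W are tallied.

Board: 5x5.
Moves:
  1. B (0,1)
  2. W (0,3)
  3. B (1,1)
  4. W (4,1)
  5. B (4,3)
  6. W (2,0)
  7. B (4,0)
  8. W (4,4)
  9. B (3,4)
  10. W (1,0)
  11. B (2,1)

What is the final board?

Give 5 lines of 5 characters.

Answer: .B.W.
WB...
WB...
....B
BW.B.

Derivation:
Move 1: B@(0,1) -> caps B=0 W=0
Move 2: W@(0,3) -> caps B=0 W=0
Move 3: B@(1,1) -> caps B=0 W=0
Move 4: W@(4,1) -> caps B=0 W=0
Move 5: B@(4,3) -> caps B=0 W=0
Move 6: W@(2,0) -> caps B=0 W=0
Move 7: B@(4,0) -> caps B=0 W=0
Move 8: W@(4,4) -> caps B=0 W=0
Move 9: B@(3,4) -> caps B=1 W=0
Move 10: W@(1,0) -> caps B=1 W=0
Move 11: B@(2,1) -> caps B=1 W=0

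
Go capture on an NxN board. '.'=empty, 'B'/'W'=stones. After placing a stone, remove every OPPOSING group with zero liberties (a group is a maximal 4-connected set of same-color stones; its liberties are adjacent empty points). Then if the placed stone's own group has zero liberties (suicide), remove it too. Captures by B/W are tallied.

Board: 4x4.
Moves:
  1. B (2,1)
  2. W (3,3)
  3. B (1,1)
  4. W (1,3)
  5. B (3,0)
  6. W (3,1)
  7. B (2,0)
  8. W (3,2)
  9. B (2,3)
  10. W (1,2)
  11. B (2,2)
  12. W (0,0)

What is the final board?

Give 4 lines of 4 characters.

Answer: W...
.BWW
BBBB
B...

Derivation:
Move 1: B@(2,1) -> caps B=0 W=0
Move 2: W@(3,3) -> caps B=0 W=0
Move 3: B@(1,1) -> caps B=0 W=0
Move 4: W@(1,3) -> caps B=0 W=0
Move 5: B@(3,0) -> caps B=0 W=0
Move 6: W@(3,1) -> caps B=0 W=0
Move 7: B@(2,0) -> caps B=0 W=0
Move 8: W@(3,2) -> caps B=0 W=0
Move 9: B@(2,3) -> caps B=0 W=0
Move 10: W@(1,2) -> caps B=0 W=0
Move 11: B@(2,2) -> caps B=3 W=0
Move 12: W@(0,0) -> caps B=3 W=0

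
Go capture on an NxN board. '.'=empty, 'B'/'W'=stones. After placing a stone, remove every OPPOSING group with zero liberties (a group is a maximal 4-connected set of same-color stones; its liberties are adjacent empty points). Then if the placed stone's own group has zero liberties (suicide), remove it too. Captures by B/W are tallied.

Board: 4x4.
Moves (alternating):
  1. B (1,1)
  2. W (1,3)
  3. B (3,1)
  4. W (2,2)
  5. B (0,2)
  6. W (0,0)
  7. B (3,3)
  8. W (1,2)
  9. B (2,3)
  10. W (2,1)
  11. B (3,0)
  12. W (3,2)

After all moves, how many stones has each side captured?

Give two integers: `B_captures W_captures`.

Move 1: B@(1,1) -> caps B=0 W=0
Move 2: W@(1,3) -> caps B=0 W=0
Move 3: B@(3,1) -> caps B=0 W=0
Move 4: W@(2,2) -> caps B=0 W=0
Move 5: B@(0,2) -> caps B=0 W=0
Move 6: W@(0,0) -> caps B=0 W=0
Move 7: B@(3,3) -> caps B=0 W=0
Move 8: W@(1,2) -> caps B=0 W=0
Move 9: B@(2,3) -> caps B=0 W=0
Move 10: W@(2,1) -> caps B=0 W=0
Move 11: B@(3,0) -> caps B=0 W=0
Move 12: W@(3,2) -> caps B=0 W=2

Answer: 0 2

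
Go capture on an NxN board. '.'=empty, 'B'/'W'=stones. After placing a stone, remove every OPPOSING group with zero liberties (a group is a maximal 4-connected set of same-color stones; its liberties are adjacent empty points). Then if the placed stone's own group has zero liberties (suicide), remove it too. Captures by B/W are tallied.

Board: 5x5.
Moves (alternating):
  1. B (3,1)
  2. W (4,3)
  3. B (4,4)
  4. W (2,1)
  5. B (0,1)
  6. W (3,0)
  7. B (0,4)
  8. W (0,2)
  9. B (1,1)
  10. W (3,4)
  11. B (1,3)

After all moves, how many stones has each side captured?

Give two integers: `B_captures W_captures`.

Move 1: B@(3,1) -> caps B=0 W=0
Move 2: W@(4,3) -> caps B=0 W=0
Move 3: B@(4,4) -> caps B=0 W=0
Move 4: W@(2,1) -> caps B=0 W=0
Move 5: B@(0,1) -> caps B=0 W=0
Move 6: W@(3,0) -> caps B=0 W=0
Move 7: B@(0,4) -> caps B=0 W=0
Move 8: W@(0,2) -> caps B=0 W=0
Move 9: B@(1,1) -> caps B=0 W=0
Move 10: W@(3,4) -> caps B=0 W=1
Move 11: B@(1,3) -> caps B=0 W=1

Answer: 0 1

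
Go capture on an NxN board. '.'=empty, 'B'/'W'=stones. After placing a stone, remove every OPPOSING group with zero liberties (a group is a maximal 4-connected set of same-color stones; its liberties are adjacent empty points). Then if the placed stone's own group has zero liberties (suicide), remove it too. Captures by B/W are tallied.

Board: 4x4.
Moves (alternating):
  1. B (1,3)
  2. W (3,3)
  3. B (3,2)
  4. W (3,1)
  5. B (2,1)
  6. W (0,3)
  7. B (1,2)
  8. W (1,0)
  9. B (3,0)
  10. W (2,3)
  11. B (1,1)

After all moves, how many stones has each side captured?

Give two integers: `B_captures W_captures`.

Answer: 1 0

Derivation:
Move 1: B@(1,3) -> caps B=0 W=0
Move 2: W@(3,3) -> caps B=0 W=0
Move 3: B@(3,2) -> caps B=0 W=0
Move 4: W@(3,1) -> caps B=0 W=0
Move 5: B@(2,1) -> caps B=0 W=0
Move 6: W@(0,3) -> caps B=0 W=0
Move 7: B@(1,2) -> caps B=0 W=0
Move 8: W@(1,0) -> caps B=0 W=0
Move 9: B@(3,0) -> caps B=1 W=0
Move 10: W@(2,3) -> caps B=1 W=0
Move 11: B@(1,1) -> caps B=1 W=0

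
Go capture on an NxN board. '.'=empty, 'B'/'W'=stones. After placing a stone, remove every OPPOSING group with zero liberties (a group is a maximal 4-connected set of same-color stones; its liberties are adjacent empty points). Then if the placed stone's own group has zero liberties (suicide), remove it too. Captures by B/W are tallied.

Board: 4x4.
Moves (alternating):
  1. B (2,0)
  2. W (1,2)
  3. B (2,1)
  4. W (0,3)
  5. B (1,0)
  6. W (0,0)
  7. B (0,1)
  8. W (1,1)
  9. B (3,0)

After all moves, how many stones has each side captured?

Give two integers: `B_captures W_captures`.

Move 1: B@(2,0) -> caps B=0 W=0
Move 2: W@(1,2) -> caps B=0 W=0
Move 3: B@(2,1) -> caps B=0 W=0
Move 4: W@(0,3) -> caps B=0 W=0
Move 5: B@(1,0) -> caps B=0 W=0
Move 6: W@(0,0) -> caps B=0 W=0
Move 7: B@(0,1) -> caps B=1 W=0
Move 8: W@(1,1) -> caps B=1 W=0
Move 9: B@(3,0) -> caps B=1 W=0

Answer: 1 0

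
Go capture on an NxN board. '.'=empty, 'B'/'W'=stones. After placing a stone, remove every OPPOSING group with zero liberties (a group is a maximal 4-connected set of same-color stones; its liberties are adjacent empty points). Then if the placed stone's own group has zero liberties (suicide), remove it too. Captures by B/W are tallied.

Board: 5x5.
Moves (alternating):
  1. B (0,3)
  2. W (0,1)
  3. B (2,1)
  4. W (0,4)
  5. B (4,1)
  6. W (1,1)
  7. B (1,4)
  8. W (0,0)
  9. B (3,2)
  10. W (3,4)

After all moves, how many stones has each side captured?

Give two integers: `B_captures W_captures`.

Move 1: B@(0,3) -> caps B=0 W=0
Move 2: W@(0,1) -> caps B=0 W=0
Move 3: B@(2,1) -> caps B=0 W=0
Move 4: W@(0,4) -> caps B=0 W=0
Move 5: B@(4,1) -> caps B=0 W=0
Move 6: W@(1,1) -> caps B=0 W=0
Move 7: B@(1,4) -> caps B=1 W=0
Move 8: W@(0,0) -> caps B=1 W=0
Move 9: B@(3,2) -> caps B=1 W=0
Move 10: W@(3,4) -> caps B=1 W=0

Answer: 1 0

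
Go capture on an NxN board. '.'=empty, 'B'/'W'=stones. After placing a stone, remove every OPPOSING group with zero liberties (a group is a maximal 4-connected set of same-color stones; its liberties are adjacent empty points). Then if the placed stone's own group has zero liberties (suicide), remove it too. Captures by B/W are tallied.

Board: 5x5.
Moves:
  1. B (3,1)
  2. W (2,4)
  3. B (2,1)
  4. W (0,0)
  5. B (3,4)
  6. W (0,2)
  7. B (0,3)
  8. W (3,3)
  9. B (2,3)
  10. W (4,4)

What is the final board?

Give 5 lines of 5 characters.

Move 1: B@(3,1) -> caps B=0 W=0
Move 2: W@(2,4) -> caps B=0 W=0
Move 3: B@(2,1) -> caps B=0 W=0
Move 4: W@(0,0) -> caps B=0 W=0
Move 5: B@(3,4) -> caps B=0 W=0
Move 6: W@(0,2) -> caps B=0 W=0
Move 7: B@(0,3) -> caps B=0 W=0
Move 8: W@(3,3) -> caps B=0 W=0
Move 9: B@(2,3) -> caps B=0 W=0
Move 10: W@(4,4) -> caps B=0 W=1

Answer: W.WB.
.....
.B.BW
.B.W.
....W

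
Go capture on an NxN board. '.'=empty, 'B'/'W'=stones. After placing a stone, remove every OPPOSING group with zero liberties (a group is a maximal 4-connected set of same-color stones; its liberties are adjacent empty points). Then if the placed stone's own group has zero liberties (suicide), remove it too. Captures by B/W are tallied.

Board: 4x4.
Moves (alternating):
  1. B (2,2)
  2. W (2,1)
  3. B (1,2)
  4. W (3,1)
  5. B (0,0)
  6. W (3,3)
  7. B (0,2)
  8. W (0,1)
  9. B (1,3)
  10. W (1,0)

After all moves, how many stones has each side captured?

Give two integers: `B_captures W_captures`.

Move 1: B@(2,2) -> caps B=0 W=0
Move 2: W@(2,1) -> caps B=0 W=0
Move 3: B@(1,2) -> caps B=0 W=0
Move 4: W@(3,1) -> caps B=0 W=0
Move 5: B@(0,0) -> caps B=0 W=0
Move 6: W@(3,3) -> caps B=0 W=0
Move 7: B@(0,2) -> caps B=0 W=0
Move 8: W@(0,1) -> caps B=0 W=0
Move 9: B@(1,3) -> caps B=0 W=0
Move 10: W@(1,0) -> caps B=0 W=1

Answer: 0 1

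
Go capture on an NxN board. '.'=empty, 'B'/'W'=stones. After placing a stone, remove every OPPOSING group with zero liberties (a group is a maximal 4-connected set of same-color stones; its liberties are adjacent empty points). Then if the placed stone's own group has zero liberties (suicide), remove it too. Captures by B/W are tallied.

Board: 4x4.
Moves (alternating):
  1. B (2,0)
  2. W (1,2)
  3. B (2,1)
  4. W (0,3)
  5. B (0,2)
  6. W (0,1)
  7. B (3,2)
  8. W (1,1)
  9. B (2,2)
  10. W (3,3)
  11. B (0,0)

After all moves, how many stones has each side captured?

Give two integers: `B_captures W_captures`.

Move 1: B@(2,0) -> caps B=0 W=0
Move 2: W@(1,2) -> caps B=0 W=0
Move 3: B@(2,1) -> caps B=0 W=0
Move 4: W@(0,3) -> caps B=0 W=0
Move 5: B@(0,2) -> caps B=0 W=0
Move 6: W@(0,1) -> caps B=0 W=1
Move 7: B@(3,2) -> caps B=0 W=1
Move 8: W@(1,1) -> caps B=0 W=1
Move 9: B@(2,2) -> caps B=0 W=1
Move 10: W@(3,3) -> caps B=0 W=1
Move 11: B@(0,0) -> caps B=0 W=1

Answer: 0 1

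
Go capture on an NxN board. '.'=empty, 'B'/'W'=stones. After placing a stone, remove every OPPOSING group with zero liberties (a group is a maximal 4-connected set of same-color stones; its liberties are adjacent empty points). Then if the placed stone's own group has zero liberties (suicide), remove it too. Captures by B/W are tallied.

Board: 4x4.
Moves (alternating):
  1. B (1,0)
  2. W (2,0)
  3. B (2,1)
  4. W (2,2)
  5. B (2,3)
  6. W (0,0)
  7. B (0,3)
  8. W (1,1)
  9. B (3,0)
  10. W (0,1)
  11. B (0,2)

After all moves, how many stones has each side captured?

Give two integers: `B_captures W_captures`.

Move 1: B@(1,0) -> caps B=0 W=0
Move 2: W@(2,0) -> caps B=0 W=0
Move 3: B@(2,1) -> caps B=0 W=0
Move 4: W@(2,2) -> caps B=0 W=0
Move 5: B@(2,3) -> caps B=0 W=0
Move 6: W@(0,0) -> caps B=0 W=0
Move 7: B@(0,3) -> caps B=0 W=0
Move 8: W@(1,1) -> caps B=0 W=1
Move 9: B@(3,0) -> caps B=0 W=1
Move 10: W@(0,1) -> caps B=0 W=1
Move 11: B@(0,2) -> caps B=0 W=1

Answer: 0 1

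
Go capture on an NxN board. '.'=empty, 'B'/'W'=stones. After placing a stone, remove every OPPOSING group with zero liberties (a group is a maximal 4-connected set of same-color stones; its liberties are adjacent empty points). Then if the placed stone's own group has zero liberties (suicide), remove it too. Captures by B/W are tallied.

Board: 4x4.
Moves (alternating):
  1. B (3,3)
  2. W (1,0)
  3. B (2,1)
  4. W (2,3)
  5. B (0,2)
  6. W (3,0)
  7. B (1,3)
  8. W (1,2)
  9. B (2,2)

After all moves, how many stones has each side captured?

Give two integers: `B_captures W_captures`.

Move 1: B@(3,3) -> caps B=0 W=0
Move 2: W@(1,0) -> caps B=0 W=0
Move 3: B@(2,1) -> caps B=0 W=0
Move 4: W@(2,3) -> caps B=0 W=0
Move 5: B@(0,2) -> caps B=0 W=0
Move 6: W@(3,0) -> caps B=0 W=0
Move 7: B@(1,3) -> caps B=0 W=0
Move 8: W@(1,2) -> caps B=0 W=0
Move 9: B@(2,2) -> caps B=1 W=0

Answer: 1 0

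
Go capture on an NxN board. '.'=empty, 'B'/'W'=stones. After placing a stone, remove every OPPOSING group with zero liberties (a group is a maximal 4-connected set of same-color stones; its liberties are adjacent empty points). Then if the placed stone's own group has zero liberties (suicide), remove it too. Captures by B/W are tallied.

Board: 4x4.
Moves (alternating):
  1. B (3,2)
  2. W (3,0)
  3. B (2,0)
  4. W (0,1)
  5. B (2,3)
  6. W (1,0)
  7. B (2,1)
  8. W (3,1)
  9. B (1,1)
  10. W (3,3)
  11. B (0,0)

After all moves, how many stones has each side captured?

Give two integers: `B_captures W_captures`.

Move 1: B@(3,2) -> caps B=0 W=0
Move 2: W@(3,0) -> caps B=0 W=0
Move 3: B@(2,0) -> caps B=0 W=0
Move 4: W@(0,1) -> caps B=0 W=0
Move 5: B@(2,3) -> caps B=0 W=0
Move 6: W@(1,0) -> caps B=0 W=0
Move 7: B@(2,1) -> caps B=0 W=0
Move 8: W@(3,1) -> caps B=0 W=0
Move 9: B@(1,1) -> caps B=0 W=0
Move 10: W@(3,3) -> caps B=0 W=0
Move 11: B@(0,0) -> caps B=1 W=0

Answer: 1 0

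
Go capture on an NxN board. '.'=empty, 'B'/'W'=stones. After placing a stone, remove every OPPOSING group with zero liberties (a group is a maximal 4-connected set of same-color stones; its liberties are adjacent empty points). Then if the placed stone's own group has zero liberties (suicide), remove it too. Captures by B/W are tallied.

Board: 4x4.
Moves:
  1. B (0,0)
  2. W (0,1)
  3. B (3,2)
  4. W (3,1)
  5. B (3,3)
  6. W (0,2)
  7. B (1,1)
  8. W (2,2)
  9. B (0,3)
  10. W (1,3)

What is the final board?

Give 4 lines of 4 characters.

Answer: BWW.
.B.W
..W.
.WBB

Derivation:
Move 1: B@(0,0) -> caps B=0 W=0
Move 2: W@(0,1) -> caps B=0 W=0
Move 3: B@(3,2) -> caps B=0 W=0
Move 4: W@(3,1) -> caps B=0 W=0
Move 5: B@(3,3) -> caps B=0 W=0
Move 6: W@(0,2) -> caps B=0 W=0
Move 7: B@(1,1) -> caps B=0 W=0
Move 8: W@(2,2) -> caps B=0 W=0
Move 9: B@(0,3) -> caps B=0 W=0
Move 10: W@(1,3) -> caps B=0 W=1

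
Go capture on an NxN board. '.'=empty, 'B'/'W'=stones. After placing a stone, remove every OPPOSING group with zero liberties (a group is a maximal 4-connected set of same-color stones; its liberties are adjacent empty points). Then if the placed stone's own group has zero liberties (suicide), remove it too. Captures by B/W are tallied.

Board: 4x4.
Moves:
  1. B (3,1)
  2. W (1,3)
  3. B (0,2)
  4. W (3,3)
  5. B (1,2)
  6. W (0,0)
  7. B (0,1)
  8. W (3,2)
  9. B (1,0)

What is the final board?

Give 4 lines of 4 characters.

Move 1: B@(3,1) -> caps B=0 W=0
Move 2: W@(1,3) -> caps B=0 W=0
Move 3: B@(0,2) -> caps B=0 W=0
Move 4: W@(3,3) -> caps B=0 W=0
Move 5: B@(1,2) -> caps B=0 W=0
Move 6: W@(0,0) -> caps B=0 W=0
Move 7: B@(0,1) -> caps B=0 W=0
Move 8: W@(3,2) -> caps B=0 W=0
Move 9: B@(1,0) -> caps B=1 W=0

Answer: .BB.
B.BW
....
.BWW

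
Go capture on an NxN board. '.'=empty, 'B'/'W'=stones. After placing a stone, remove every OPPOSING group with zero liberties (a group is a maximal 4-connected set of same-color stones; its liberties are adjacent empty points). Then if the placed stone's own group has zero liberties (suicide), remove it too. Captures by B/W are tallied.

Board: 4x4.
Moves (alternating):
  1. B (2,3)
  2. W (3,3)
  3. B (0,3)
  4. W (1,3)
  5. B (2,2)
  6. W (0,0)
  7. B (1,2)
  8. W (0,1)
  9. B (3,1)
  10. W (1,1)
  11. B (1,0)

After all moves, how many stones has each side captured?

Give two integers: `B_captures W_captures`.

Answer: 1 0

Derivation:
Move 1: B@(2,3) -> caps B=0 W=0
Move 2: W@(3,3) -> caps B=0 W=0
Move 3: B@(0,3) -> caps B=0 W=0
Move 4: W@(1,3) -> caps B=0 W=0
Move 5: B@(2,2) -> caps B=0 W=0
Move 6: W@(0,0) -> caps B=0 W=0
Move 7: B@(1,2) -> caps B=1 W=0
Move 8: W@(0,1) -> caps B=1 W=0
Move 9: B@(3,1) -> caps B=1 W=0
Move 10: W@(1,1) -> caps B=1 W=0
Move 11: B@(1,0) -> caps B=1 W=0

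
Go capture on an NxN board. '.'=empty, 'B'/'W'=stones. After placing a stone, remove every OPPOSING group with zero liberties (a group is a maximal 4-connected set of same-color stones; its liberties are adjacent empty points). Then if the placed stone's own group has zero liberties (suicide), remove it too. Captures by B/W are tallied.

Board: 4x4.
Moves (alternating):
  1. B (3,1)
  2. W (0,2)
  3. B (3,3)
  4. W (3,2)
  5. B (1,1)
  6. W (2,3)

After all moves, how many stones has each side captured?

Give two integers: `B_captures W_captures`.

Answer: 0 1

Derivation:
Move 1: B@(3,1) -> caps B=0 W=0
Move 2: W@(0,2) -> caps B=0 W=0
Move 3: B@(3,3) -> caps B=0 W=0
Move 4: W@(3,2) -> caps B=0 W=0
Move 5: B@(1,1) -> caps B=0 W=0
Move 6: W@(2,3) -> caps B=0 W=1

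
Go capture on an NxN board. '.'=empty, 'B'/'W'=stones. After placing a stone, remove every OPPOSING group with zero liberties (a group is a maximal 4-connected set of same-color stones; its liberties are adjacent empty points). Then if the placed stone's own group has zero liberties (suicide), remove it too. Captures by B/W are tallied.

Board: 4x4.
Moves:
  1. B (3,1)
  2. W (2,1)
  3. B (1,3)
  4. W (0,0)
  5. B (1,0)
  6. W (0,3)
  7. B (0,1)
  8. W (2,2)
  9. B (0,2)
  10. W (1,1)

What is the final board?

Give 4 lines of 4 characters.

Move 1: B@(3,1) -> caps B=0 W=0
Move 2: W@(2,1) -> caps B=0 W=0
Move 3: B@(1,3) -> caps B=0 W=0
Move 4: W@(0,0) -> caps B=0 W=0
Move 5: B@(1,0) -> caps B=0 W=0
Move 6: W@(0,3) -> caps B=0 W=0
Move 7: B@(0,1) -> caps B=1 W=0
Move 8: W@(2,2) -> caps B=1 W=0
Move 9: B@(0,2) -> caps B=2 W=0
Move 10: W@(1,1) -> caps B=2 W=0

Answer: .BB.
BW.B
.WW.
.B..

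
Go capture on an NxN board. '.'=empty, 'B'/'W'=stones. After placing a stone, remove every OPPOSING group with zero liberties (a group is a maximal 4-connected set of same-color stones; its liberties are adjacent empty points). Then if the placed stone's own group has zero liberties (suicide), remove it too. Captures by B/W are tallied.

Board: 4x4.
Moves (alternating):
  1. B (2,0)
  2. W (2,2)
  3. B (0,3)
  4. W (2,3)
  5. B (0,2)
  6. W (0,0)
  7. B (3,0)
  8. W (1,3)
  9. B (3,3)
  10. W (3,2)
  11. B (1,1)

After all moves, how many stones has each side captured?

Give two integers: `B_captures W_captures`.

Move 1: B@(2,0) -> caps B=0 W=0
Move 2: W@(2,2) -> caps B=0 W=0
Move 3: B@(0,3) -> caps B=0 W=0
Move 4: W@(2,3) -> caps B=0 W=0
Move 5: B@(0,2) -> caps B=0 W=0
Move 6: W@(0,0) -> caps B=0 W=0
Move 7: B@(3,0) -> caps B=0 W=0
Move 8: W@(1,3) -> caps B=0 W=0
Move 9: B@(3,3) -> caps B=0 W=0
Move 10: W@(3,2) -> caps B=0 W=1
Move 11: B@(1,1) -> caps B=0 W=1

Answer: 0 1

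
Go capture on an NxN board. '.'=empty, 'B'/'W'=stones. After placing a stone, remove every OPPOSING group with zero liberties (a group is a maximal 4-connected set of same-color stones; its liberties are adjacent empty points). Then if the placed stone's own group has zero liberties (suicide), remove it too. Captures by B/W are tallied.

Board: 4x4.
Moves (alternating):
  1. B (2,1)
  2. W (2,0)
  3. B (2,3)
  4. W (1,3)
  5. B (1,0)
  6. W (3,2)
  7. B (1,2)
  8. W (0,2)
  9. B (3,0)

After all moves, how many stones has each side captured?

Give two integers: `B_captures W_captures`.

Move 1: B@(2,1) -> caps B=0 W=0
Move 2: W@(2,0) -> caps B=0 W=0
Move 3: B@(2,3) -> caps B=0 W=0
Move 4: W@(1,3) -> caps B=0 W=0
Move 5: B@(1,0) -> caps B=0 W=0
Move 6: W@(3,2) -> caps B=0 W=0
Move 7: B@(1,2) -> caps B=0 W=0
Move 8: W@(0,2) -> caps B=0 W=0
Move 9: B@(3,0) -> caps B=1 W=0

Answer: 1 0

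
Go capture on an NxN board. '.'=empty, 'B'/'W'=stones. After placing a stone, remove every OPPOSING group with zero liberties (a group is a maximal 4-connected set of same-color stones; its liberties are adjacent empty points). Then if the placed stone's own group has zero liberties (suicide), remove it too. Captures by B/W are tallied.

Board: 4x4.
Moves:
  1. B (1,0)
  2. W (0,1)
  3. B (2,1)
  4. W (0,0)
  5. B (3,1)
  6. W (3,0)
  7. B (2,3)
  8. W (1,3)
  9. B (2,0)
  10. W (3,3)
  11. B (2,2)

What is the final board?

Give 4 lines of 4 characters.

Move 1: B@(1,0) -> caps B=0 W=0
Move 2: W@(0,1) -> caps B=0 W=0
Move 3: B@(2,1) -> caps B=0 W=0
Move 4: W@(0,0) -> caps B=0 W=0
Move 5: B@(3,1) -> caps B=0 W=0
Move 6: W@(3,0) -> caps B=0 W=0
Move 7: B@(2,3) -> caps B=0 W=0
Move 8: W@(1,3) -> caps B=0 W=0
Move 9: B@(2,0) -> caps B=1 W=0
Move 10: W@(3,3) -> caps B=1 W=0
Move 11: B@(2,2) -> caps B=1 W=0

Answer: WW..
B..W
BBBB
.B.W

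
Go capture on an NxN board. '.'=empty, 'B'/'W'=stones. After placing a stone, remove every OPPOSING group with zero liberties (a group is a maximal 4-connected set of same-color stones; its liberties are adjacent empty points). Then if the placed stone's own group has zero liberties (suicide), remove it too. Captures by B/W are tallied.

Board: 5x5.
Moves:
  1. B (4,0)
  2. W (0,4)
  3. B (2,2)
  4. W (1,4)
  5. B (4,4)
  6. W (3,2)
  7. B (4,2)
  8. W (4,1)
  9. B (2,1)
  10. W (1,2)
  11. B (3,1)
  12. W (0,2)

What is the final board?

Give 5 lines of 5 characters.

Answer: ..W.W
..W.W
.BB..
.BW..
B.B.B

Derivation:
Move 1: B@(4,0) -> caps B=0 W=0
Move 2: W@(0,4) -> caps B=0 W=0
Move 3: B@(2,2) -> caps B=0 W=0
Move 4: W@(1,4) -> caps B=0 W=0
Move 5: B@(4,4) -> caps B=0 W=0
Move 6: W@(3,2) -> caps B=0 W=0
Move 7: B@(4,2) -> caps B=0 W=0
Move 8: W@(4,1) -> caps B=0 W=0
Move 9: B@(2,1) -> caps B=0 W=0
Move 10: W@(1,2) -> caps B=0 W=0
Move 11: B@(3,1) -> caps B=1 W=0
Move 12: W@(0,2) -> caps B=1 W=0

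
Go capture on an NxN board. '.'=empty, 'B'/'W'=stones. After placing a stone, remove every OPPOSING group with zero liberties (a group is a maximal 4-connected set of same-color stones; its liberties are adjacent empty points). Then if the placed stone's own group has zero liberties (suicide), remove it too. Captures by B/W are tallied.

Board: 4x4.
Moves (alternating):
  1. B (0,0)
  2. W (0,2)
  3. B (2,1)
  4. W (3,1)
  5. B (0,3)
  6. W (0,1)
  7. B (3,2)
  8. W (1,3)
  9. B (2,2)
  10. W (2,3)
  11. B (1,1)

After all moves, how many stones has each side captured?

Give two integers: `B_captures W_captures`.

Move 1: B@(0,0) -> caps B=0 W=0
Move 2: W@(0,2) -> caps B=0 W=0
Move 3: B@(2,1) -> caps B=0 W=0
Move 4: W@(3,1) -> caps B=0 W=0
Move 5: B@(0,3) -> caps B=0 W=0
Move 6: W@(0,1) -> caps B=0 W=0
Move 7: B@(3,2) -> caps B=0 W=0
Move 8: W@(1,3) -> caps B=0 W=1
Move 9: B@(2,2) -> caps B=0 W=1
Move 10: W@(2,3) -> caps B=0 W=1
Move 11: B@(1,1) -> caps B=0 W=1

Answer: 0 1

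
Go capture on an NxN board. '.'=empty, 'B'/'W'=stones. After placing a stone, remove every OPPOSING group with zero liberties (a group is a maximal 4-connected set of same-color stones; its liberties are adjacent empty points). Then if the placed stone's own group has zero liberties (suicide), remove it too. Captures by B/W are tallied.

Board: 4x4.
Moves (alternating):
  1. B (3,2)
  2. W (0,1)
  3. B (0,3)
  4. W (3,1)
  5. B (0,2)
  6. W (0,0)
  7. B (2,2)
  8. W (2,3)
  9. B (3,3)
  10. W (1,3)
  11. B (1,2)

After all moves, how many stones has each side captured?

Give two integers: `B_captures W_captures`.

Move 1: B@(3,2) -> caps B=0 W=0
Move 2: W@(0,1) -> caps B=0 W=0
Move 3: B@(0,3) -> caps B=0 W=0
Move 4: W@(3,1) -> caps B=0 W=0
Move 5: B@(0,2) -> caps B=0 W=0
Move 6: W@(0,0) -> caps B=0 W=0
Move 7: B@(2,2) -> caps B=0 W=0
Move 8: W@(2,3) -> caps B=0 W=0
Move 9: B@(3,3) -> caps B=0 W=0
Move 10: W@(1,3) -> caps B=0 W=0
Move 11: B@(1,2) -> caps B=2 W=0

Answer: 2 0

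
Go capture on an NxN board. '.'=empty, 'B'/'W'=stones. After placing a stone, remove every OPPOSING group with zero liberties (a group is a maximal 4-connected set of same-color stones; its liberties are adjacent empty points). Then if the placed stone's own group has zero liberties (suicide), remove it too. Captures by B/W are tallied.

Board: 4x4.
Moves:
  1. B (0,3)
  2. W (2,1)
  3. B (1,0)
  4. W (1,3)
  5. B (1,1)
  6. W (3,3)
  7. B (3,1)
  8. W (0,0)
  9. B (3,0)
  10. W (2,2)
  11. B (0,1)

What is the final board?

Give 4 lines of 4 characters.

Answer: .B.B
BB.W
.WW.
BB.W

Derivation:
Move 1: B@(0,3) -> caps B=0 W=0
Move 2: W@(2,1) -> caps B=0 W=0
Move 3: B@(1,0) -> caps B=0 W=0
Move 4: W@(1,3) -> caps B=0 W=0
Move 5: B@(1,1) -> caps B=0 W=0
Move 6: W@(3,3) -> caps B=0 W=0
Move 7: B@(3,1) -> caps B=0 W=0
Move 8: W@(0,0) -> caps B=0 W=0
Move 9: B@(3,0) -> caps B=0 W=0
Move 10: W@(2,2) -> caps B=0 W=0
Move 11: B@(0,1) -> caps B=1 W=0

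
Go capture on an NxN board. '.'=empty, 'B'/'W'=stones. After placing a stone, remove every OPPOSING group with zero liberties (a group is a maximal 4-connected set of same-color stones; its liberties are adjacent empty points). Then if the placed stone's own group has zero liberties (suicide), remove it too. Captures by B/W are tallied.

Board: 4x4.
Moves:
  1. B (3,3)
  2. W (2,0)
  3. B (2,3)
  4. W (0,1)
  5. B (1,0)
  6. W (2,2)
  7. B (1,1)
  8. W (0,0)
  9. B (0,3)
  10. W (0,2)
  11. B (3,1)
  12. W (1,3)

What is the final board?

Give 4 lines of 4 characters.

Move 1: B@(3,3) -> caps B=0 W=0
Move 2: W@(2,0) -> caps B=0 W=0
Move 3: B@(2,3) -> caps B=0 W=0
Move 4: W@(0,1) -> caps B=0 W=0
Move 5: B@(1,0) -> caps B=0 W=0
Move 6: W@(2,2) -> caps B=0 W=0
Move 7: B@(1,1) -> caps B=0 W=0
Move 8: W@(0,0) -> caps B=0 W=0
Move 9: B@(0,3) -> caps B=0 W=0
Move 10: W@(0,2) -> caps B=0 W=0
Move 11: B@(3,1) -> caps B=0 W=0
Move 12: W@(1,3) -> caps B=0 W=1

Answer: WWW.
BB.W
W.WB
.B.B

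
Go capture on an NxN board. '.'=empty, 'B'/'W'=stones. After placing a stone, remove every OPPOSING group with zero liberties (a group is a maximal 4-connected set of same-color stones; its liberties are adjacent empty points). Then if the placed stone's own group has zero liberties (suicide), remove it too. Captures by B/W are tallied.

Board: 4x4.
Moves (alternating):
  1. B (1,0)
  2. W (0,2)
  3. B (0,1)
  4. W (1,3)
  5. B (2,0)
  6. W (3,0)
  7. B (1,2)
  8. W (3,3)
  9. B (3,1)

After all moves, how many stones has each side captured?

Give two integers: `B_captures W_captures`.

Answer: 1 0

Derivation:
Move 1: B@(1,0) -> caps B=0 W=0
Move 2: W@(0,2) -> caps B=0 W=0
Move 3: B@(0,1) -> caps B=0 W=0
Move 4: W@(1,3) -> caps B=0 W=0
Move 5: B@(2,0) -> caps B=0 W=0
Move 6: W@(3,0) -> caps B=0 W=0
Move 7: B@(1,2) -> caps B=0 W=0
Move 8: W@(3,3) -> caps B=0 W=0
Move 9: B@(3,1) -> caps B=1 W=0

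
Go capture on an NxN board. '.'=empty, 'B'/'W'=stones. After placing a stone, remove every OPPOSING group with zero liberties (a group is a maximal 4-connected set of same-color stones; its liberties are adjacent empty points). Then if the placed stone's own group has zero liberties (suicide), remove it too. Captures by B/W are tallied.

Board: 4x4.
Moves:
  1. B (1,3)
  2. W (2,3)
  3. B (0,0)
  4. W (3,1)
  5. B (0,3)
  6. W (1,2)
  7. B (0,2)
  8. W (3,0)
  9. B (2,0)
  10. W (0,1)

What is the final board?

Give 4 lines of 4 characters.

Answer: BW..
..W.
B..W
WW..

Derivation:
Move 1: B@(1,3) -> caps B=0 W=0
Move 2: W@(2,3) -> caps B=0 W=0
Move 3: B@(0,0) -> caps B=0 W=0
Move 4: W@(3,1) -> caps B=0 W=0
Move 5: B@(0,3) -> caps B=0 W=0
Move 6: W@(1,2) -> caps B=0 W=0
Move 7: B@(0,2) -> caps B=0 W=0
Move 8: W@(3,0) -> caps B=0 W=0
Move 9: B@(2,0) -> caps B=0 W=0
Move 10: W@(0,1) -> caps B=0 W=3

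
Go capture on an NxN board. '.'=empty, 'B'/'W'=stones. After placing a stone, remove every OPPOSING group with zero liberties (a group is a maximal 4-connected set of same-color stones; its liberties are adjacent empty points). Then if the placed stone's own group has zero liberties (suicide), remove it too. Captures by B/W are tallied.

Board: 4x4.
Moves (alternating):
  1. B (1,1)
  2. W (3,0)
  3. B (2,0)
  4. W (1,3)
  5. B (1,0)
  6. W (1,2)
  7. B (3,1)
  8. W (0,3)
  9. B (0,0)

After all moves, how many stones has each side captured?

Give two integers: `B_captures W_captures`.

Move 1: B@(1,1) -> caps B=0 W=0
Move 2: W@(3,0) -> caps B=0 W=0
Move 3: B@(2,0) -> caps B=0 W=0
Move 4: W@(1,3) -> caps B=0 W=0
Move 5: B@(1,0) -> caps B=0 W=0
Move 6: W@(1,2) -> caps B=0 W=0
Move 7: B@(3,1) -> caps B=1 W=0
Move 8: W@(0,3) -> caps B=1 W=0
Move 9: B@(0,0) -> caps B=1 W=0

Answer: 1 0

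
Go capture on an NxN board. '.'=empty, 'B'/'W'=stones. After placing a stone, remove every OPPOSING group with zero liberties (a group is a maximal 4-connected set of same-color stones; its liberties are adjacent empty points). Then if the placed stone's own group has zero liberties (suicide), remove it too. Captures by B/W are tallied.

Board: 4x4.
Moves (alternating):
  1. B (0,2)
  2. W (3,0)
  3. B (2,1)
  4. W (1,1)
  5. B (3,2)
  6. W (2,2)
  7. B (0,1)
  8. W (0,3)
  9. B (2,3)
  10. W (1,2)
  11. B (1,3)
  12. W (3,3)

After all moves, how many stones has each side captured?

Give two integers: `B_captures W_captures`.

Move 1: B@(0,2) -> caps B=0 W=0
Move 2: W@(3,0) -> caps B=0 W=0
Move 3: B@(2,1) -> caps B=0 W=0
Move 4: W@(1,1) -> caps B=0 W=0
Move 5: B@(3,2) -> caps B=0 W=0
Move 6: W@(2,2) -> caps B=0 W=0
Move 7: B@(0,1) -> caps B=0 W=0
Move 8: W@(0,3) -> caps B=0 W=0
Move 9: B@(2,3) -> caps B=0 W=0
Move 10: W@(1,2) -> caps B=0 W=0
Move 11: B@(1,3) -> caps B=1 W=0
Move 12: W@(3,3) -> caps B=1 W=0

Answer: 1 0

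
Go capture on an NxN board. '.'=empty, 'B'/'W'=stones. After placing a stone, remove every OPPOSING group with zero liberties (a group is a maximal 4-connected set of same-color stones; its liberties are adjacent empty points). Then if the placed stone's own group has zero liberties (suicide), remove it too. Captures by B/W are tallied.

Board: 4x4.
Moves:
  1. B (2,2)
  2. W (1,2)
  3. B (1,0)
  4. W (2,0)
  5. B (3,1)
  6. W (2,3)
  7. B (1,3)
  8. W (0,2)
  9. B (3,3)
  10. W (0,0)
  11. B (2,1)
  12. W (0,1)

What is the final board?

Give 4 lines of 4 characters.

Answer: WWW.
B.WB
WBB.
.B.B

Derivation:
Move 1: B@(2,2) -> caps B=0 W=0
Move 2: W@(1,2) -> caps B=0 W=0
Move 3: B@(1,0) -> caps B=0 W=0
Move 4: W@(2,0) -> caps B=0 W=0
Move 5: B@(3,1) -> caps B=0 W=0
Move 6: W@(2,3) -> caps B=0 W=0
Move 7: B@(1,3) -> caps B=0 W=0
Move 8: W@(0,2) -> caps B=0 W=0
Move 9: B@(3,3) -> caps B=1 W=0
Move 10: W@(0,0) -> caps B=1 W=0
Move 11: B@(2,1) -> caps B=1 W=0
Move 12: W@(0,1) -> caps B=1 W=0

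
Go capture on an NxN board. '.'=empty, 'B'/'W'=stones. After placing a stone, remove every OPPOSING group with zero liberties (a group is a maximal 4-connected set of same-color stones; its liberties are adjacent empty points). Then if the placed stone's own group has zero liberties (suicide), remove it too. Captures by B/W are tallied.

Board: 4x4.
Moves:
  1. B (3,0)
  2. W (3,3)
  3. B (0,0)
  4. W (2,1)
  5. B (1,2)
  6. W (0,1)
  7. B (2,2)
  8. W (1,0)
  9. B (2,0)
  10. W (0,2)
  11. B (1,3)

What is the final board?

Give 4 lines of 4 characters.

Answer: .WW.
W.BB
BWB.
B..W

Derivation:
Move 1: B@(3,0) -> caps B=0 W=0
Move 2: W@(3,3) -> caps B=0 W=0
Move 3: B@(0,0) -> caps B=0 W=0
Move 4: W@(2,1) -> caps B=0 W=0
Move 5: B@(1,2) -> caps B=0 W=0
Move 6: W@(0,1) -> caps B=0 W=0
Move 7: B@(2,2) -> caps B=0 W=0
Move 8: W@(1,0) -> caps B=0 W=1
Move 9: B@(2,0) -> caps B=0 W=1
Move 10: W@(0,2) -> caps B=0 W=1
Move 11: B@(1,3) -> caps B=0 W=1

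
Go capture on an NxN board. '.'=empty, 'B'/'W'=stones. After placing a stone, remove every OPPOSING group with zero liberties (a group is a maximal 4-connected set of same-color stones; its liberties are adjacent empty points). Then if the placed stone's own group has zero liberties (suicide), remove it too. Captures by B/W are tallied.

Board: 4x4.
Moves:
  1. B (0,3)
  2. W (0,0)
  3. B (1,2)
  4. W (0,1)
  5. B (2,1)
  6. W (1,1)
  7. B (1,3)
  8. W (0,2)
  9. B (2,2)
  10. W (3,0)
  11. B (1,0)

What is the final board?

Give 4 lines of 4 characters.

Answer: ...B
B.BB
.BB.
W...

Derivation:
Move 1: B@(0,3) -> caps B=0 W=0
Move 2: W@(0,0) -> caps B=0 W=0
Move 3: B@(1,2) -> caps B=0 W=0
Move 4: W@(0,1) -> caps B=0 W=0
Move 5: B@(2,1) -> caps B=0 W=0
Move 6: W@(1,1) -> caps B=0 W=0
Move 7: B@(1,3) -> caps B=0 W=0
Move 8: W@(0,2) -> caps B=0 W=0
Move 9: B@(2,2) -> caps B=0 W=0
Move 10: W@(3,0) -> caps B=0 W=0
Move 11: B@(1,0) -> caps B=4 W=0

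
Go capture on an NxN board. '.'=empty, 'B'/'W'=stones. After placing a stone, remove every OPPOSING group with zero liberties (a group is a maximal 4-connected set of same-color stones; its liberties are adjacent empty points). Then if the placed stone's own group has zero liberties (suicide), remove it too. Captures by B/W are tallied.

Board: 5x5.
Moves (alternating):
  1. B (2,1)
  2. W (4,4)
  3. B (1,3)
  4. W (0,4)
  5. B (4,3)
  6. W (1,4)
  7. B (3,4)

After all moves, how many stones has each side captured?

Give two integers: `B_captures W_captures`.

Answer: 1 0

Derivation:
Move 1: B@(2,1) -> caps B=0 W=0
Move 2: W@(4,4) -> caps B=0 W=0
Move 3: B@(1,3) -> caps B=0 W=0
Move 4: W@(0,4) -> caps B=0 W=0
Move 5: B@(4,3) -> caps B=0 W=0
Move 6: W@(1,4) -> caps B=0 W=0
Move 7: B@(3,4) -> caps B=1 W=0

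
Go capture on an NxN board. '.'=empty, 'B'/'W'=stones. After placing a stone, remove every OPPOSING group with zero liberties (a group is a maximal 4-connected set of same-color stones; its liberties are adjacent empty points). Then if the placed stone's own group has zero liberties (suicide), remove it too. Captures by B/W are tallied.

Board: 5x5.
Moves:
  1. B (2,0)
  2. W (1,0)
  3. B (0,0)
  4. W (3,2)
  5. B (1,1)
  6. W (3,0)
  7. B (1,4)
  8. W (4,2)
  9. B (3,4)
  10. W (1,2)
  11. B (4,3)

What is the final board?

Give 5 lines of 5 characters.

Move 1: B@(2,0) -> caps B=0 W=0
Move 2: W@(1,0) -> caps B=0 W=0
Move 3: B@(0,0) -> caps B=0 W=0
Move 4: W@(3,2) -> caps B=0 W=0
Move 5: B@(1,1) -> caps B=1 W=0
Move 6: W@(3,0) -> caps B=1 W=0
Move 7: B@(1,4) -> caps B=1 W=0
Move 8: W@(4,2) -> caps B=1 W=0
Move 9: B@(3,4) -> caps B=1 W=0
Move 10: W@(1,2) -> caps B=1 W=0
Move 11: B@(4,3) -> caps B=1 W=0

Answer: B....
.BW.B
B....
W.W.B
..WB.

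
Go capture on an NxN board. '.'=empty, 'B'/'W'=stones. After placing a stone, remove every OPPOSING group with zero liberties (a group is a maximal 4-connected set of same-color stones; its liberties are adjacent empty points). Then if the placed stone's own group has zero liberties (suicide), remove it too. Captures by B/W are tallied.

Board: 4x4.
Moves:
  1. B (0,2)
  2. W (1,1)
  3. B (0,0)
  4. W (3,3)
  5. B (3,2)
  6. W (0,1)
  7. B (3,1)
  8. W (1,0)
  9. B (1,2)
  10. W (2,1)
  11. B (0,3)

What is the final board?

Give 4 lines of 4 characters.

Answer: .WBB
WWB.
.W..
.BBW

Derivation:
Move 1: B@(0,2) -> caps B=0 W=0
Move 2: W@(1,1) -> caps B=0 W=0
Move 3: B@(0,0) -> caps B=0 W=0
Move 4: W@(3,3) -> caps B=0 W=0
Move 5: B@(3,2) -> caps B=0 W=0
Move 6: W@(0,1) -> caps B=0 W=0
Move 7: B@(3,1) -> caps B=0 W=0
Move 8: W@(1,0) -> caps B=0 W=1
Move 9: B@(1,2) -> caps B=0 W=1
Move 10: W@(2,1) -> caps B=0 W=1
Move 11: B@(0,3) -> caps B=0 W=1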